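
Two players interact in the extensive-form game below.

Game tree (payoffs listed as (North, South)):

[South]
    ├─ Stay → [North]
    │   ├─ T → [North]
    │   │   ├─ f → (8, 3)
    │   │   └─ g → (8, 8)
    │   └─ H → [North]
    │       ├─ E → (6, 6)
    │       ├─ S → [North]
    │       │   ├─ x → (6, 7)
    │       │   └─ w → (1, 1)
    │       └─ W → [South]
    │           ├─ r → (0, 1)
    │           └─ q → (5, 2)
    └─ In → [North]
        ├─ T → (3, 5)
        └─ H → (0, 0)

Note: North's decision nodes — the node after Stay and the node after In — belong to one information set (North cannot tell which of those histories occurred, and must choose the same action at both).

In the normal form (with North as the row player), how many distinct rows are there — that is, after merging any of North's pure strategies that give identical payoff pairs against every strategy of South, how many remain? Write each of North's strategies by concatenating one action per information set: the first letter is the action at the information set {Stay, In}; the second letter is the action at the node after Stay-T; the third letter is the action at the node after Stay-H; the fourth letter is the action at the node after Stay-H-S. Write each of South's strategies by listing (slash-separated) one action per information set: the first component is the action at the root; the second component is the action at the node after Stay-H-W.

6

North has 24 pure strategies: TfEx, TfEw, TfSx, TfSw, TfWx, TfWw, TgEx, TgEw, TgSx, TgSw, TgWx, TgWw, HfEx, HfEw, HfSx, HfSw, HfWx, HfWw, HgEx, HgEw, HgSx, HgSw, HgWx, HgWw. Columns: Stay/r, Stay/q, In/r, In/q.
{TfEx, TfEw, TfSx, TfSw, TfWx, TfWw} → row (8,3) (8,3) (3,5) (3,5)
{TgEx, TgEw, TgSx, TgSw, TgWx, TgWw} → row (8,8) (8,8) (3,5) (3,5)
{HfEx, HfEw, HgEx, HgEw} → row (6,6) (6,6) (0,0) (0,0)
{HfSx, HgSx} → row (6,7) (6,7) (0,0) (0,0)
{HfSw, HgSw} → row (1,1) (1,1) (0,0) (0,0)
{HfWx, HfWw, HgWx, HgWw} → row (0,1) (5,2) (0,0) (0,0)
That's 6 distinct rows out of 24 strategies.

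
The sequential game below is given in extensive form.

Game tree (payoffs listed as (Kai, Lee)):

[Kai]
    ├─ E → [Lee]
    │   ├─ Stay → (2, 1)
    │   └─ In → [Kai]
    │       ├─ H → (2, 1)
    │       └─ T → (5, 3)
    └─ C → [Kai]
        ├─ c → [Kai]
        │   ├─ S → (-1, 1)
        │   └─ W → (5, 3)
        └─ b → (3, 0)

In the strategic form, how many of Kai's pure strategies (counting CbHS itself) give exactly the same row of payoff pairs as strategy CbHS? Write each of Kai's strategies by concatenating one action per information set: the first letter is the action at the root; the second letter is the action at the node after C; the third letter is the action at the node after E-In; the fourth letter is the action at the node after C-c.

4

Row for CbHS (columns Stay, In): (3,0) (3,0).
Under CbHS, Kai's choice at the node after E-In and at the node after C-c can never be reached regardless of what Lee does, so varying those choices leaves every outcome unchanged.
Holding the reachable choices fixed and varying the unreachable ones freely already gives 2 × 2 = 4 equivalent strategies.
No other strategy reproduces this row, so those 4 are the full class: CbHS, CbHW, CbTS, CbTW.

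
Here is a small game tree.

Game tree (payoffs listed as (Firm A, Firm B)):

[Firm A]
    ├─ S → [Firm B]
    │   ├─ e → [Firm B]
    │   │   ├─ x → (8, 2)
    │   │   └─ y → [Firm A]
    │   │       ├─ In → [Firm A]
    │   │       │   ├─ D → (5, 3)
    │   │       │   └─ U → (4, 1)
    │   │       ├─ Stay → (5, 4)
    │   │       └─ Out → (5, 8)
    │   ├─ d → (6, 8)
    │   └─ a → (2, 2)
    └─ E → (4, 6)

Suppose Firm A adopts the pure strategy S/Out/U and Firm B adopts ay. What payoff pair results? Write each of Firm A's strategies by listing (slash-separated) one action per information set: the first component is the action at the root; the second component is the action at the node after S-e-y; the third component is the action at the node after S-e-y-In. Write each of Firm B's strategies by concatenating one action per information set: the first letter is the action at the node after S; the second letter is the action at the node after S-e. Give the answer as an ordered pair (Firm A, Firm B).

(2, 2)

Trace the play path from the root:
  Firm A plays S
  Firm B plays a at [S]
→ terminal payoff (2, 2).
(Firm A's choice at the node after S-e-y is never reached on this path, so it doesn't affect the outcome.)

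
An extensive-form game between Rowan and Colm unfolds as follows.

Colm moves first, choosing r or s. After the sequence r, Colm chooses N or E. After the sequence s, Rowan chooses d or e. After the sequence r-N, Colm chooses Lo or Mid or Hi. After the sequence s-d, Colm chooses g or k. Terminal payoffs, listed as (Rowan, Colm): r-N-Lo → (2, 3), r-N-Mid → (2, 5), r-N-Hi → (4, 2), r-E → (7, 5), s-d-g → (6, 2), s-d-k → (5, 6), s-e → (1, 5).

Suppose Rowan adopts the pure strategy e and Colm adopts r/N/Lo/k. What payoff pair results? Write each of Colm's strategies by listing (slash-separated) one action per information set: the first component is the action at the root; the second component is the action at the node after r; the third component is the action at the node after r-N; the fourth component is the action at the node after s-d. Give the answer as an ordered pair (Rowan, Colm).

Trace the play path from the root:
  Colm plays r
  Colm plays N at [r]
  Colm plays Lo at [r-N]
→ terminal payoff (2, 3).
(Rowan's choice at the node after s is never reached on this path, so it doesn't affect the outcome.)

(2, 3)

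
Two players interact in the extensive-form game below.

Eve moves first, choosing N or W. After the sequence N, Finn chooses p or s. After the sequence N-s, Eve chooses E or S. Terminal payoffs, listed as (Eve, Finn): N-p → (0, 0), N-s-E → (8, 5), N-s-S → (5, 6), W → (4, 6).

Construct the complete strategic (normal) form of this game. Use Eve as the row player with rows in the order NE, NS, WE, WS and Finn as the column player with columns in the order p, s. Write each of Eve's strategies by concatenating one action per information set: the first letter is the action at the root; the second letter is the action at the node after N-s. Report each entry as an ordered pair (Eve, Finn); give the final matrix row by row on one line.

Row NE: p→(0,0), s→(8,5)
Row NS: p→(0,0), s→(5,6)
Row WE: p→(4,6), s→(4,6)
Row WS: p→(4,6), s→(4,6)

NE: (0,0) (8,5) | NS: (0,0) (5,6) | WE: (4,6) (4,6) | WS: (4,6) (4,6)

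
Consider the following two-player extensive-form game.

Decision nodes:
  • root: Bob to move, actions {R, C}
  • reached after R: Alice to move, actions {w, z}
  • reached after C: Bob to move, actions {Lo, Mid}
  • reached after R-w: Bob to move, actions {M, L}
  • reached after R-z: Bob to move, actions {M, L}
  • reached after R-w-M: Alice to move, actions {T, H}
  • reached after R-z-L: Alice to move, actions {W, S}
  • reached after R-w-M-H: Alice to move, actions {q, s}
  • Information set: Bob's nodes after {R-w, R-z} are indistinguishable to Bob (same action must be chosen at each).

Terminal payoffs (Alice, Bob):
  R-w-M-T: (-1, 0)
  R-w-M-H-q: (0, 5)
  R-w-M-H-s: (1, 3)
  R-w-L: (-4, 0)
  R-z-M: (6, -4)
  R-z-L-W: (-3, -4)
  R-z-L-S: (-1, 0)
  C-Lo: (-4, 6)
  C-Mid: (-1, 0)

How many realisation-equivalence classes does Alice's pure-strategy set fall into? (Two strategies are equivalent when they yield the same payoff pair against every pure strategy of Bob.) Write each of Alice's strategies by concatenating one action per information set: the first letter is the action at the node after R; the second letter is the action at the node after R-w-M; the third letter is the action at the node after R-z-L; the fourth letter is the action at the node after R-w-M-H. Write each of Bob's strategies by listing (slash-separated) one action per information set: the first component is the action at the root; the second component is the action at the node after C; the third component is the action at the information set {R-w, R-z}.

Alice has 16 pure strategies: wTWq, wTWs, wTSq, wTSs, wHWq, wHWs, wHSq, wHSs, zTWq, zTWs, zTSq, zTSs, zHWq, zHWs, zHSq, zHSs. Columns: R/Lo/M, R/Lo/L, R/Mid/M, R/Mid/L, C/Lo/M, C/Lo/L, C/Mid/M, C/Mid/L.
{wTWq, wTWs, wTSq, wTSs} → row (-1,0) (-4,0) (-1,0) (-4,0) (-4,6) (-4,6) (-1,0) (-1,0)
{wHWq, wHSq} → row (0,5) (-4,0) (0,5) (-4,0) (-4,6) (-4,6) (-1,0) (-1,0)
{wHWs, wHSs} → row (1,3) (-4,0) (1,3) (-4,0) (-4,6) (-4,6) (-1,0) (-1,0)
{zTWq, zTWs, zHWq, zHWs} → row (6,-4) (-3,-4) (6,-4) (-3,-4) (-4,6) (-4,6) (-1,0) (-1,0)
{zTSq, zTSs, zHSq, zHSs} → row (6,-4) (-1,0) (6,-4) (-1,0) (-4,6) (-4,6) (-1,0) (-1,0)
That's 5 distinct rows out of 16 strategies.

5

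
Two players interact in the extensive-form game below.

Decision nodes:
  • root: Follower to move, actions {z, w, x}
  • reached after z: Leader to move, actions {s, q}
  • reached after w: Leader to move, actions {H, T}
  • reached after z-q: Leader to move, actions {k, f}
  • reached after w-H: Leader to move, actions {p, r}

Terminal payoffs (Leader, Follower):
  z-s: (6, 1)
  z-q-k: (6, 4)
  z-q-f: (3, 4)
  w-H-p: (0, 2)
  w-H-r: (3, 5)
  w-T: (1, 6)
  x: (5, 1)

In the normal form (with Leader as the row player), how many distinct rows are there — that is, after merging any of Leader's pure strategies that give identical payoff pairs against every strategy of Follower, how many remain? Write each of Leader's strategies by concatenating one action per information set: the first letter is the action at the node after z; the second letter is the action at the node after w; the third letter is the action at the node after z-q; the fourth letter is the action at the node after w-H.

Leader has 16 pure strategies: sHkp, sHkr, sHfp, sHfr, sTkp, sTkr, sTfp, sTfr, qHkp, qHkr, qHfp, qHfr, qTkp, qTkr, qTfp, qTfr. Columns: z, w, x.
{sHkp, sHfp} → row (6,1) (0,2) (5,1)
{sHkr, sHfr} → row (6,1) (3,5) (5,1)
{sTkp, sTkr, sTfp, sTfr} → row (6,1) (1,6) (5,1)
{qHkp} → row (6,4) (0,2) (5,1)
{qHkr} → row (6,4) (3,5) (5,1)
{qHfp} → row (3,4) (0,2) (5,1)
{qHfr} → row (3,4) (3,5) (5,1)
{qTkp, qTkr} → row (6,4) (1,6) (5,1)
{qTfp, qTfr} → row (3,4) (1,6) (5,1)
That's 9 distinct rows out of 16 strategies.

9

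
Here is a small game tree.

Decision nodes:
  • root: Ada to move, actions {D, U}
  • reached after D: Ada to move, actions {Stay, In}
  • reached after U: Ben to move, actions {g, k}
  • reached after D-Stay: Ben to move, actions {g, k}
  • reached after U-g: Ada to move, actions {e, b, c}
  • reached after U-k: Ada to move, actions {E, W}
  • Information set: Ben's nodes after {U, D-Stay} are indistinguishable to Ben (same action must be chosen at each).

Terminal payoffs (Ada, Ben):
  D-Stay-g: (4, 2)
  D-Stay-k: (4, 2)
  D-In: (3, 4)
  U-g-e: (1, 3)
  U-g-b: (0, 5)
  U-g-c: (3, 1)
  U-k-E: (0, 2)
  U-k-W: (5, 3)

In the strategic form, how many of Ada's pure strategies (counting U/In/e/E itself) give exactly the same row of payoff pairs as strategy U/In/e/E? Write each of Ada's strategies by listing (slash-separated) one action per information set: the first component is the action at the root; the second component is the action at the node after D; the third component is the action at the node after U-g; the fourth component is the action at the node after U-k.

2

Row for U/In/e/E (columns g, k): (1,3) (0,2).
Under U/In/e/E, Ada's choice at the node after D can never be reached regardless of what Ben does, so varying those choices leaves every outcome unchanged.
Holding the reachable choices fixed and varying the unreachable one freely already gives 2 equivalent strategies.
No other strategy reproduces this row, so those 2 are the full class: U/Stay/e/E, U/In/e/E.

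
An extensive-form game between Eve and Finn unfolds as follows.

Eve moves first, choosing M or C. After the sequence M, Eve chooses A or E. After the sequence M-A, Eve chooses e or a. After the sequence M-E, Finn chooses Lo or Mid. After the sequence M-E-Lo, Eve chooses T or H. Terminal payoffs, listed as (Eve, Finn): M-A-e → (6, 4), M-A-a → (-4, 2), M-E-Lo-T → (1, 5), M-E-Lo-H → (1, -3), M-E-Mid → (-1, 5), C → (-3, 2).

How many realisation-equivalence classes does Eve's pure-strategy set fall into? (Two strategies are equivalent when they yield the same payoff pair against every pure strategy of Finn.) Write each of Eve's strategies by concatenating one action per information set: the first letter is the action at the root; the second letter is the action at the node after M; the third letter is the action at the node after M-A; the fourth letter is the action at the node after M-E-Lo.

Eve has 16 pure strategies: MAeT, MAeH, MAaT, MAaH, MEeT, MEeH, MEaT, MEaH, CAeT, CAeH, CAaT, CAaH, CEeT, CEeH, CEaT, CEaH. Columns: Lo, Mid.
{MAeT, MAeH} → row (6,4) (6,4)
{MAaT, MAaH} → row (-4,2) (-4,2)
{MEeT, MEaT} → row (1,5) (-1,5)
{MEeH, MEaH} → row (1,-3) (-1,5)
{CAeT, CAeH, CAaT, CAaH, CEeT, CEeH, CEaT, CEaH} → row (-3,2) (-3,2)
That's 5 distinct rows out of 16 strategies.

5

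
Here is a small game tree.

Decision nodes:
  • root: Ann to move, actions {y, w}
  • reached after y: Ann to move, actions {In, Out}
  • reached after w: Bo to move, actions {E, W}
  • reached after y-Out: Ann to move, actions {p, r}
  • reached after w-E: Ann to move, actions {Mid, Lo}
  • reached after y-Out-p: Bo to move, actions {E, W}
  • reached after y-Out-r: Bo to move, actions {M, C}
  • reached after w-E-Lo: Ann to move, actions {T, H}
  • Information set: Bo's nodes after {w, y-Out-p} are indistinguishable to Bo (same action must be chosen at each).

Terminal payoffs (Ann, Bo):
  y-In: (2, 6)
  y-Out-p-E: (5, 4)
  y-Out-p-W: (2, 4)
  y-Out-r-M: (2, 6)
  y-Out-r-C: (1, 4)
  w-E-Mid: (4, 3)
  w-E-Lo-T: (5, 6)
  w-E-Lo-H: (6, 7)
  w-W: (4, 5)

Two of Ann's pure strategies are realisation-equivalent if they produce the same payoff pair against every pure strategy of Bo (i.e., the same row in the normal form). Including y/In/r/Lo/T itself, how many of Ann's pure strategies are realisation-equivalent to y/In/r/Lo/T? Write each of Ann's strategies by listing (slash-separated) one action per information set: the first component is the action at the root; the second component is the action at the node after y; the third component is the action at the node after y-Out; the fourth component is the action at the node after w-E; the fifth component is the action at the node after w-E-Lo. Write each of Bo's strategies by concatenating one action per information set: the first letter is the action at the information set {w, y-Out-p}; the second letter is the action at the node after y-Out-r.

8

Row for y/In/r/Lo/T (columns EM, EC, WM, WC): (2,6) (2,6) (2,6) (2,6).
Under y/In/r/Lo/T, Ann's choice at the node after y-Out and at the node after w-E and at the node after w-E-Lo can never be reached regardless of what Bo does, so varying those choices leaves every outcome unchanged.
Holding the reachable choices fixed and varying the unreachable ones freely already gives 2 × 2 × 2 = 8 equivalent strategies.
No other strategy reproduces this row, so those 8 are the full class: y/In/p/Mid/T, y/In/p/Mid/H, y/In/p/Lo/T, y/In/p/Lo/H, y/In/r/Mid/T, y/In/r/Mid/H, y/In/r/Lo/T, y/In/r/Lo/H.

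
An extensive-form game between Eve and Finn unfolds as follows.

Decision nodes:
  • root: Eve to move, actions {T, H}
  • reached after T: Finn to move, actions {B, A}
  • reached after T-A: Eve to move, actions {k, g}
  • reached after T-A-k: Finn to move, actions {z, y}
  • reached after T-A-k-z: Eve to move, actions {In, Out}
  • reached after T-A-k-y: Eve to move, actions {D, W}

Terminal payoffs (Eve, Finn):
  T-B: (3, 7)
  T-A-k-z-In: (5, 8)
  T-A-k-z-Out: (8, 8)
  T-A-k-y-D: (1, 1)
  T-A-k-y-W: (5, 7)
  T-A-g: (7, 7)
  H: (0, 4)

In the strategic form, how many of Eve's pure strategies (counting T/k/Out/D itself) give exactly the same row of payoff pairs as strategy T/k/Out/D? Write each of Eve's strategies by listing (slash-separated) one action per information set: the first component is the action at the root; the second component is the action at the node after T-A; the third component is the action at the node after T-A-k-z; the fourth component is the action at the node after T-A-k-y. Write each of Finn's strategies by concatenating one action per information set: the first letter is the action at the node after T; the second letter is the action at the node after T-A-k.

1

Row for T/k/Out/D (columns Bz, By, Az, Ay): (3,7) (3,7) (8,8) (1,1).
Every one of Eve's information sets is on the play path for some reply by Finn when Eve follows T/k/Out/D.
Changing the action at any of them therefore changes at least one column, so only T/k/Out/D itself gives this row.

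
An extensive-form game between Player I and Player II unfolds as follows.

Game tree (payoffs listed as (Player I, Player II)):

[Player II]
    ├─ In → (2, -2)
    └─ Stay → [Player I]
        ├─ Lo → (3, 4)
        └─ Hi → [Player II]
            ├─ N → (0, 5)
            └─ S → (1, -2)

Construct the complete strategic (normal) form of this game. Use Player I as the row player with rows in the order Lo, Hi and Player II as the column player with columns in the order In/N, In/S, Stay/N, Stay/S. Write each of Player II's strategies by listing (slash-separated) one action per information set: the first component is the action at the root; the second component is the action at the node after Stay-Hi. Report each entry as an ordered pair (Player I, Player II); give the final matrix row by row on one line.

Row Lo: In/N→(2,-2), In/S→(2,-2), Stay/N→(3,4), Stay/S→(3,4)
Row Hi: In/N→(2,-2), In/S→(2,-2), Stay/N→(0,5), Stay/S→(1,-2)

Lo: (2,-2) (2,-2) (3,4) (3,4) | Hi: (2,-2) (2,-2) (0,5) (1,-2)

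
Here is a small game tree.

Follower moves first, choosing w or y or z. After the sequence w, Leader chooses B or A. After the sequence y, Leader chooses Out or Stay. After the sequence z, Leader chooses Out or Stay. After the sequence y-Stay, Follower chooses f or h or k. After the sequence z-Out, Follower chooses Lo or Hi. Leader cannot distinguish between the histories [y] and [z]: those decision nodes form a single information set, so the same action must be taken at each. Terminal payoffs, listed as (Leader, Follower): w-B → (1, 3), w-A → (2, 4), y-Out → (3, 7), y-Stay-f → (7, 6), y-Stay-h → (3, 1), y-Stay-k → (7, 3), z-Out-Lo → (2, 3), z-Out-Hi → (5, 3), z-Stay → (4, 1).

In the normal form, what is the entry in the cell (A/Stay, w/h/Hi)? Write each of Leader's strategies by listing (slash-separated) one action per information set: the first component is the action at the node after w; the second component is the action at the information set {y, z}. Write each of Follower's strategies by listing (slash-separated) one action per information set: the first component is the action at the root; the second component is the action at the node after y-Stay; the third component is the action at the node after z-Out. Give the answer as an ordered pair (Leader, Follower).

(2, 4)

Trace the play path from the root:
  Follower plays w
  Leader plays A at [w]
→ terminal payoff (2, 4).
(Leader's choice at the information set {y, z} is never reached on this path, so it doesn't affect the outcome.)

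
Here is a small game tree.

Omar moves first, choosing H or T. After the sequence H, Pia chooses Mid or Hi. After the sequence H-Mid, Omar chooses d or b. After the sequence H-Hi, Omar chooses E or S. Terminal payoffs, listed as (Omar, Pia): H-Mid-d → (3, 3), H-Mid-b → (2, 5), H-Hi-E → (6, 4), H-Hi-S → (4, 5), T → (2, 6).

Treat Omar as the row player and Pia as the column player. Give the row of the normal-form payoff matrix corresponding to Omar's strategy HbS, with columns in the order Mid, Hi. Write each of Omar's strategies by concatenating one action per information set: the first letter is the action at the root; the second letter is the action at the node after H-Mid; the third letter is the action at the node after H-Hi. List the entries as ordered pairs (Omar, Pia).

vs Mid: Omar plays H → Pia plays Mid at [H] → Omar plays b at [H-Mid] → (2, 5)
vs Hi: Omar plays H → Pia plays Hi at [H] → Omar plays S at [H-Hi] → (4, 5)

(2,5) (4,5)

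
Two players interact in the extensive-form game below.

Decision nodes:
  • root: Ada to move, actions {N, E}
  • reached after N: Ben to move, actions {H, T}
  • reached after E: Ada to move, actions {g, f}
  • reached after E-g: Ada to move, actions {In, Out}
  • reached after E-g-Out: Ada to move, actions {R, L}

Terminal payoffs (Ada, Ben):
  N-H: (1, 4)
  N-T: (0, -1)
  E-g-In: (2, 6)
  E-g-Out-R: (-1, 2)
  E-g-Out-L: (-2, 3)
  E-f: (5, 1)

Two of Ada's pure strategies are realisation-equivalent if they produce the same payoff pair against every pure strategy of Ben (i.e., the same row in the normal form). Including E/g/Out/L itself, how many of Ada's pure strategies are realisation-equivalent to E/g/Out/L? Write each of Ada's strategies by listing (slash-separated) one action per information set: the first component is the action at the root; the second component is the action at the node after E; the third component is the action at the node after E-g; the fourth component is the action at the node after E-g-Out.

Row for E/g/Out/L (columns H, T): (-2,3) (-2,3).
Every one of Ada's information sets is on the play path for some reply by Ben when Ada follows E/g/Out/L.
Changing the action at any of them therefore changes at least one column, so only E/g/Out/L itself gives this row.

1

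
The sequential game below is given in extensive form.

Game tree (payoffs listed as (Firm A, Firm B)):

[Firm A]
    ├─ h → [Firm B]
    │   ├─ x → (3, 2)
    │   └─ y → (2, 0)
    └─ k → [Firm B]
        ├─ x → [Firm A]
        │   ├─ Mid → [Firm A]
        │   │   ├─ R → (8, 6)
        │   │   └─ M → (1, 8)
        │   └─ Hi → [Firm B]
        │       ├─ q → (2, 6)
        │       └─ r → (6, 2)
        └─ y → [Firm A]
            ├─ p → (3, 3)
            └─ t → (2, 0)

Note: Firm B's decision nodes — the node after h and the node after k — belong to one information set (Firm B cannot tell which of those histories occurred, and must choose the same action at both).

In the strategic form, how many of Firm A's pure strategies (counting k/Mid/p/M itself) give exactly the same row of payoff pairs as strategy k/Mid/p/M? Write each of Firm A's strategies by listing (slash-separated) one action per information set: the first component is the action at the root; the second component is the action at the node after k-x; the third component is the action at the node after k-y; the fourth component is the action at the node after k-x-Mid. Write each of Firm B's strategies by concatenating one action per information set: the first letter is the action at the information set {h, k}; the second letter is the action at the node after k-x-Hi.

Row for k/Mid/p/M (columns xq, xr, yq, yr): (1,8) (1,8) (3,3) (3,3).
Every one of Firm A's information sets is on the play path for some reply by Firm B when Firm A follows k/Mid/p/M.
Changing the action at any of them therefore changes at least one column, so only k/Mid/p/M itself gives this row.

1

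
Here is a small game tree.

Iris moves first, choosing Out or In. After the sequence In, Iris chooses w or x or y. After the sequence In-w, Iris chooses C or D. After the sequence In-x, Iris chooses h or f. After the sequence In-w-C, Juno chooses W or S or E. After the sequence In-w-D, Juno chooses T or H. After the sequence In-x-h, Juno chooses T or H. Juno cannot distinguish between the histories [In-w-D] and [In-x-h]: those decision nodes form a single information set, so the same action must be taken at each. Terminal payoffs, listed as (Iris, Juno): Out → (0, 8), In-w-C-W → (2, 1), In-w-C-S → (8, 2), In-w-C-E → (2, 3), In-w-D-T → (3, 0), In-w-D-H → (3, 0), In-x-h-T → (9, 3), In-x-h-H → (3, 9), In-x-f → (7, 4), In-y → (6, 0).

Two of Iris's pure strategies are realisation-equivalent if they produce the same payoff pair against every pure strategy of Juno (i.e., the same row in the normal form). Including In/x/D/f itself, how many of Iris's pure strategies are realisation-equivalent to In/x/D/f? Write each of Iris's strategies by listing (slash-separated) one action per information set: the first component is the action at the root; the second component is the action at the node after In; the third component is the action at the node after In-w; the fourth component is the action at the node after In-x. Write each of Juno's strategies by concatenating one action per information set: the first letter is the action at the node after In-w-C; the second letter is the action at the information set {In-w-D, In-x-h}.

2

Row for In/x/D/f (columns WT, WH, ST, SH, ET, EH): (7,4) (7,4) (7,4) (7,4) (7,4) (7,4).
Under In/x/D/f, Iris's choice at the node after In-w can never be reached regardless of what Juno does, so varying those choices leaves every outcome unchanged.
Holding the reachable choices fixed and varying the unreachable one freely already gives 2 equivalent strategies.
No other strategy reproduces this row, so those 2 are the full class: In/x/C/f, In/x/D/f.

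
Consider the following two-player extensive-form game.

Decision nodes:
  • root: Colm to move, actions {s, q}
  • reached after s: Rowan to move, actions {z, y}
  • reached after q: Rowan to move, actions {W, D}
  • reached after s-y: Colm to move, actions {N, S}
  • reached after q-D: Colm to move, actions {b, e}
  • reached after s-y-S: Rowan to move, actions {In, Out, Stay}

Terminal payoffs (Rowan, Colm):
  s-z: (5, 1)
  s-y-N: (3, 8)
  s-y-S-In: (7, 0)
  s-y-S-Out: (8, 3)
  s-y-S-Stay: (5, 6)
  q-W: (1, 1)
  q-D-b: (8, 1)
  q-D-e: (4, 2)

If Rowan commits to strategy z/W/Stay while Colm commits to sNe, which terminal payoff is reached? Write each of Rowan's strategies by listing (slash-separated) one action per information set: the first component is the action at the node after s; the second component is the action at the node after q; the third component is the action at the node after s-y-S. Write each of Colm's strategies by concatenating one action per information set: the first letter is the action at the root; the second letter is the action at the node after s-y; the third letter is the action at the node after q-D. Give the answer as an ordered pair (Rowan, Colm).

(5, 1)

Trace the play path from the root:
  Colm plays s
  Rowan plays z at [s]
→ terminal payoff (5, 1).
(Rowan's choice at the node after q is never reached on this path, so it doesn't affect the outcome.)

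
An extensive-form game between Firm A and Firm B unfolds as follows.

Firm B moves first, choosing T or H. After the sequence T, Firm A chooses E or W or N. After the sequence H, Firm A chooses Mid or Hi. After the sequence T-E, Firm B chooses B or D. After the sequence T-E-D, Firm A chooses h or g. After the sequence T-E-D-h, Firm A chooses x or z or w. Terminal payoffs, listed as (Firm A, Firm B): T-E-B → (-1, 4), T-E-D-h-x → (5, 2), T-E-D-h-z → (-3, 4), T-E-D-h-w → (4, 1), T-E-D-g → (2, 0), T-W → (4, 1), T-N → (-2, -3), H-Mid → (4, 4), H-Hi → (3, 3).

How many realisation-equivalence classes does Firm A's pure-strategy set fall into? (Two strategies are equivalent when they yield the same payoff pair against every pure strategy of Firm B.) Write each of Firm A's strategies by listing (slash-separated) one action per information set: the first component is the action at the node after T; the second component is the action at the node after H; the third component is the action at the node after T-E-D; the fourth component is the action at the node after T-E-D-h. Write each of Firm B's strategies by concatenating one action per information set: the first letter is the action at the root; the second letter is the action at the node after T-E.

Firm A has 36 pure strategies: E/Mid/h/x, E/Mid/h/z, E/Mid/h/w, E/Mid/g/x, E/Mid/g/z, E/Mid/g/w, E/Hi/h/x, E/Hi/h/z, E/Hi/h/w, E/Hi/g/x, E/Hi/g/z, E/Hi/g/w, W/Mid/h/x, W/Mid/h/z, W/Mid/h/w, W/Mid/g/x, W/Mid/g/z, W/Mid/g/w, W/Hi/h/x, W/Hi/h/z, W/Hi/h/w, W/Hi/g/x, W/Hi/g/z, W/Hi/g/w, N/Mid/h/x, N/Mid/h/z, N/Mid/h/w, N/Mid/g/x, N/Mid/g/z, N/Mid/g/w, N/Hi/h/x, N/Hi/h/z, N/Hi/h/w, N/Hi/g/x, N/Hi/g/z, N/Hi/g/w. Columns: TB, TD, HB, HD.
{E/Mid/h/x} → row (-1,4) (5,2) (4,4) (4,4)
{E/Mid/h/z} → row (-1,4) (-3,4) (4,4) (4,4)
{E/Mid/h/w} → row (-1,4) (4,1) (4,4) (4,4)
{E/Mid/g/x, E/Mid/g/z, E/Mid/g/w} → row (-1,4) (2,0) (4,4) (4,4)
{E/Hi/h/x} → row (-1,4) (5,2) (3,3) (3,3)
{E/Hi/h/z} → row (-1,4) (-3,4) (3,3) (3,3)
{E/Hi/h/w} → row (-1,4) (4,1) (3,3) (3,3)
{E/Hi/g/x, E/Hi/g/z, E/Hi/g/w} → row (-1,4) (2,0) (3,3) (3,3)
{W/Mid/h/x, W/Mid/h/z, W/Mid/h/w, W/Mid/g/x, W/Mid/g/z, W/Mid/g/w} → row (4,1) (4,1) (4,4) (4,4)
{W/Hi/h/x, W/Hi/h/z, W/Hi/h/w, W/Hi/g/x, W/Hi/g/z, W/Hi/g/w} → row (4,1) (4,1) (3,3) (3,3)
{N/Mid/h/x, N/Mid/h/z, N/Mid/h/w, N/Mid/g/x, N/Mid/g/z, N/Mid/g/w} → row (-2,-3) (-2,-3) (4,4) (4,4)
{N/Hi/h/x, N/Hi/h/z, N/Hi/h/w, N/Hi/g/x, N/Hi/g/z, N/Hi/g/w} → row (-2,-3) (-2,-3) (3,3) (3,3)
That's 12 distinct rows out of 36 strategies.

12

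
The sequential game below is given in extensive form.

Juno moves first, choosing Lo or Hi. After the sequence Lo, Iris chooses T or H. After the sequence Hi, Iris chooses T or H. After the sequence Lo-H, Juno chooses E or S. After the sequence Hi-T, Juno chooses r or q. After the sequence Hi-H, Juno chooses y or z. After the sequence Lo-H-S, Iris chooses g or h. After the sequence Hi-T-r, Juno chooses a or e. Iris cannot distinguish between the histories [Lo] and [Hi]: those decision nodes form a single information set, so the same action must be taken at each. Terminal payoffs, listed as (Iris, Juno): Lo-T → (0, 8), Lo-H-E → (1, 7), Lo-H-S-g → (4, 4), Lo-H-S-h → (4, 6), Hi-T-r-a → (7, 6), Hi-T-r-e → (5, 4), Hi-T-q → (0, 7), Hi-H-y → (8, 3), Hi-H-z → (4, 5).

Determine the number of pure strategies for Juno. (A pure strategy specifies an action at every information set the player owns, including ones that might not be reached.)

Juno owns the root with actions {Lo, Hi} — two choices.
Juno owns the node after Lo-H with actions {E, S} — two choices.
Juno owns the node after Hi-T with actions {r, q} — two choices.
Juno owns the node after Hi-H with actions {y, z} — two choices.
Juno owns the node after Hi-T-r with actions {a, e} — two choices.
A pure strategy fixes one action at each information set independently, so the count is the product 2 × 2 × 2 × 2 × 2 = 32.
(For reference, Iris has 4 pure strategies, giving a 32×4 normal-form matrix.)

32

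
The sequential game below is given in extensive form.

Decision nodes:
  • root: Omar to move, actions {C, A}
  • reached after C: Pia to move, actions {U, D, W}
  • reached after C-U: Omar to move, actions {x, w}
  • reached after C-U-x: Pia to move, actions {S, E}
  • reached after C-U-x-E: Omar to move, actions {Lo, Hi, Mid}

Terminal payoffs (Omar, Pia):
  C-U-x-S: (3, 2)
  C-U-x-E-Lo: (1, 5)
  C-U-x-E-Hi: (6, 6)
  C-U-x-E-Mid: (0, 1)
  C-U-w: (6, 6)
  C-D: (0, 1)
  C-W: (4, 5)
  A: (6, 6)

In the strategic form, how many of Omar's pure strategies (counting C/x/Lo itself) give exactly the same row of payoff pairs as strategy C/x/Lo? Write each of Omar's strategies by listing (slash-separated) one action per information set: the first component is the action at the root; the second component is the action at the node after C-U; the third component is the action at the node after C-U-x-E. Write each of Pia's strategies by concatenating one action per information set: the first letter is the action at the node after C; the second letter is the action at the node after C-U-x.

1

Row for C/x/Lo (columns US, UE, DS, DE, WS, WE): (3,2) (1,5) (0,1) (0,1) (4,5) (4,5).
Every one of Omar's information sets is on the play path for some reply by Pia when Omar follows C/x/Lo.
Changing the action at any of them therefore changes at least one column, so only C/x/Lo itself gives this row.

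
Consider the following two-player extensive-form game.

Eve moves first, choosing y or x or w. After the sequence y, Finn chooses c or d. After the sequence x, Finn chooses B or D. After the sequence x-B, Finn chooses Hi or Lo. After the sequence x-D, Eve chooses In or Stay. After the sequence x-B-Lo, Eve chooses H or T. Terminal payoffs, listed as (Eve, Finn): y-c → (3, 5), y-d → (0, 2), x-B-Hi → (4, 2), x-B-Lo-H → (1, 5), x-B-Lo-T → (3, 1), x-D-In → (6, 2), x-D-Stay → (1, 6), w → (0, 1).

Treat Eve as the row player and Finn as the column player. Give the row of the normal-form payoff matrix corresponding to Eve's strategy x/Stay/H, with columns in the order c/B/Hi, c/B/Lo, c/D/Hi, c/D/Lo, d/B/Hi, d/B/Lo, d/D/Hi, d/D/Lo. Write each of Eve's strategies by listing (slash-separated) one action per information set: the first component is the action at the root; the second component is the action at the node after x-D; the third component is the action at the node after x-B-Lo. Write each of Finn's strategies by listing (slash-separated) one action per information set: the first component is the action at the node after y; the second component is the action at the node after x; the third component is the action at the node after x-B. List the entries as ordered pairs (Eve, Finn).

(4,2) (1,5) (1,6) (1,6) (4,2) (1,5) (1,6) (1,6)

vs c/B/Hi: Eve plays x → Finn plays B at [x] → Finn plays Hi at [x-B] → (4, 2)
vs c/B/Lo: Eve plays x → Finn plays B at [x] → Finn plays Lo at [x-B] → Eve plays H at [x-B-Lo] → (1, 5)
vs c/D/Hi: Eve plays x → Finn plays D at [x] → Eve plays Stay at [x-D] → (1, 6)
vs c/D/Lo: Eve plays x → Finn plays D at [x] → Eve plays Stay at [x-D] → (1, 6)
vs d/B/Hi: Eve plays x → Finn plays B at [x] → Finn plays Hi at [x-B] → (4, 2)
vs d/B/Lo: Eve plays x → Finn plays B at [x] → Finn plays Lo at [x-B] → Eve plays H at [x-B-Lo] → (1, 5)
vs d/D/Hi: Eve plays x → Finn plays D at [x] → Eve plays Stay at [x-D] → (1, 6)
vs d/D/Lo: Eve plays x → Finn plays D at [x] → Eve plays Stay at [x-D] → (1, 6)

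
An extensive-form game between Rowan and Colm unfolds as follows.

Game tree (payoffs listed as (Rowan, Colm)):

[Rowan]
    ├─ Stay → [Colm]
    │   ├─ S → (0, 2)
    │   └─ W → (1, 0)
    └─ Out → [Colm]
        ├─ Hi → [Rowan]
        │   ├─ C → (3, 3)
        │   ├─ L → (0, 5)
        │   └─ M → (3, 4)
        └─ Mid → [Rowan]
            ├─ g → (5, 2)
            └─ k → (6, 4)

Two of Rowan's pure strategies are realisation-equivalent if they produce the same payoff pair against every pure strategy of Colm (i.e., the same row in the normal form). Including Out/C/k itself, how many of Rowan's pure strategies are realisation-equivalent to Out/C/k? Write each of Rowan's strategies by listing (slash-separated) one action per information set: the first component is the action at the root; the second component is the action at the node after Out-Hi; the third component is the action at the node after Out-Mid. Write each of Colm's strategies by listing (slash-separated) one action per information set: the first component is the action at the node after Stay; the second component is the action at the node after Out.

1

Row for Out/C/k (columns S/Hi, S/Mid, W/Hi, W/Mid): (3,3) (6,4) (3,3) (6,4).
Every one of Rowan's information sets is on the play path for some reply by Colm when Rowan follows Out/C/k.
Changing the action at any of them therefore changes at least one column, so only Out/C/k itself gives this row.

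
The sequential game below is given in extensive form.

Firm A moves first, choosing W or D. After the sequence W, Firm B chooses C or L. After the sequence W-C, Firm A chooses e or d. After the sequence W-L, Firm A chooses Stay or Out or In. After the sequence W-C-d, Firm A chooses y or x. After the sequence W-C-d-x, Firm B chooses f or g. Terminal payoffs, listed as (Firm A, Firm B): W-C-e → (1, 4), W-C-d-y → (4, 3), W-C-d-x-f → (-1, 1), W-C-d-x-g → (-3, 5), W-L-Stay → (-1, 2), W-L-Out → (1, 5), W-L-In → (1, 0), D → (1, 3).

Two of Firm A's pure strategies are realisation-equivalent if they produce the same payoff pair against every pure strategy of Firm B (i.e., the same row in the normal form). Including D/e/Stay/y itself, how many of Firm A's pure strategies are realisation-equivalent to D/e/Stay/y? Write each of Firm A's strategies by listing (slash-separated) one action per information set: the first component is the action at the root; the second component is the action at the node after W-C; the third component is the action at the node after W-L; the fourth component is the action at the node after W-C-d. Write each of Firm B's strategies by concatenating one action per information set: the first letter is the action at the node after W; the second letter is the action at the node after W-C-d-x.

12

Row for D/e/Stay/y (columns Cf, Cg, Lf, Lg): (1,3) (1,3) (1,3) (1,3).
Under D/e/Stay/y, Firm A's choice at the node after W-C and at the node after W-L and at the node after W-C-d can never be reached regardless of what Firm B does, so varying those choices leaves every outcome unchanged.
Holding the reachable choices fixed and varying the unreachable ones freely already gives 2 × 3 × 2 = 12 equivalent strategies.
No other strategy reproduces this row, so those 12 are the full class: D/e/Stay/y, D/e/Stay/x, D/e/Out/y, D/e/Out/x, D/e/In/y, D/e/In/x, D/d/Stay/y, D/d/Stay/x, D/d/Out/y, D/d/Out/x, D/d/In/y, D/d/In/x.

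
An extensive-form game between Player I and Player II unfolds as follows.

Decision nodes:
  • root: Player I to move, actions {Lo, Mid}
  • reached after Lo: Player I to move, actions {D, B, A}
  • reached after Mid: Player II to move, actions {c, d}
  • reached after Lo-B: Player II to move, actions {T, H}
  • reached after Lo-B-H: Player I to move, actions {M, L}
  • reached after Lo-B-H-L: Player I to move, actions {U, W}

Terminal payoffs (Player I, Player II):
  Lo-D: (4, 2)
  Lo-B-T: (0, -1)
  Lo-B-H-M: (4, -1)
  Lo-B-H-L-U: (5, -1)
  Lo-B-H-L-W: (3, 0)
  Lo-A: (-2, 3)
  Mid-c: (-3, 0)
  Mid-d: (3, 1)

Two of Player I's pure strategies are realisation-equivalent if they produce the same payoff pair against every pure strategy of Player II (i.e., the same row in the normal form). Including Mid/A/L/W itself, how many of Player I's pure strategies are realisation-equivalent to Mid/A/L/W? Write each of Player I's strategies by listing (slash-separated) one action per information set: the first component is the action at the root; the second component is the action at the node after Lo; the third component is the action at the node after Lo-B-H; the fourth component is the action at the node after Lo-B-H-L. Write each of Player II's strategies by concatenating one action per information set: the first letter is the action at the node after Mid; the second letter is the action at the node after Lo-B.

Row for Mid/A/L/W (columns cT, cH, dT, dH): (-3,0) (-3,0) (3,1) (3,1).
Under Mid/A/L/W, Player I's choice at the node after Lo and at the node after Lo-B-H and at the node after Lo-B-H-L can never be reached regardless of what Player II does, so varying those choices leaves every outcome unchanged.
Holding the reachable choices fixed and varying the unreachable ones freely already gives 3 × 2 × 2 = 12 equivalent strategies.
No other strategy reproduces this row, so those 12 are the full class: Mid/D/M/U, Mid/D/M/W, Mid/D/L/U, Mid/D/L/W, Mid/B/M/U, Mid/B/M/W, Mid/B/L/U, Mid/B/L/W, Mid/A/M/U, Mid/A/M/W, Mid/A/L/U, Mid/A/L/W.

12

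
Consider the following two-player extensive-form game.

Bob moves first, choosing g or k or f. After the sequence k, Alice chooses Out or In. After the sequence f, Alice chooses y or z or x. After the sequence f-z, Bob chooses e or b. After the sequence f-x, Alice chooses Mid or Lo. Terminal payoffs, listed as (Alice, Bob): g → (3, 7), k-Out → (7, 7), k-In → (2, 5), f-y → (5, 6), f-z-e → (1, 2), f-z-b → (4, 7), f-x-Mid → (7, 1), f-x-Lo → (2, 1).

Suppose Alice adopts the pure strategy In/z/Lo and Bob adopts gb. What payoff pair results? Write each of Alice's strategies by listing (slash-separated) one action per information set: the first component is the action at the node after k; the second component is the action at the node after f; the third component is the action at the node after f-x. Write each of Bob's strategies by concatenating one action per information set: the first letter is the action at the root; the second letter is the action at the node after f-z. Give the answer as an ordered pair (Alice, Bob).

Trace the play path from the root:
  Bob plays g
→ terminal payoff (3, 7).
(Alice's choice at the node after k is never reached on this path, so it doesn't affect the outcome.)

(3, 7)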